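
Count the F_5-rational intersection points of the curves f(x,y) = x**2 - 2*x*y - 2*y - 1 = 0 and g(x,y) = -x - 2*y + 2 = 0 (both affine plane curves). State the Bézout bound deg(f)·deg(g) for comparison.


Common zeros: {(4, 4)}; count = 1; Bézout bound = 2.

deg(f) = 2, deg(g) = 1, so Bézout bound = 2.
Scan x ∈ F_5. For each x, list the y ∈ F_5 with f(x, y) ≡ 0 and those with g(x, y) ≡ 0 (mod 5); the common zeros in that column are the intersection.
  x = 0: f ≡ 0 at y ∈ {2}; g ≡ 0 at y ∈ {1}; common: ∅.
  x = 1: f ≡ 0 at y ∈ {0}; g ≡ 0 at y ∈ {3}; common: ∅.
  x = 2: f ≡ 0 at y ∈ {3}; g ≡ 0 at y ∈ {0}; common: ∅.
  x = 3: f ≡ 0 at y ∈ {1}; g ≡ 0 at y ∈ {2}; common: ∅.
  x = 4: f ≡ 0 at y ∈ {0, 1, 2, 3, 4}; g ≡ 0 at y ∈ {4}; common: {4}.
Collecting: common zeros = {(4, 4)}, so the count is 1.
Comparison with the Bézout bound: 1 ≤ 2 = deg(f)·deg(g), as expected for curves with no common component (the affine F_5-count falls short of the bound because intersections may lie at infinity, over extension fields, or carry multiplicity).


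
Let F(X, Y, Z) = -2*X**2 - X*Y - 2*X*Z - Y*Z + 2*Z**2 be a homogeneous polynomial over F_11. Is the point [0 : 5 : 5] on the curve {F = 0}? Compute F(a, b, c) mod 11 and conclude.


F(0,5,5) ≡ 3 (mod 11); P is NOT on the curve.

Evaluate F(0, 5, 5) term-by-term (mod 11).
  -2*X**2 ↦ -2·0·1·1 = 0
  -X*Y ↦ -1·0·5·1 = 0
  -2*X*Z ↦ -2·0·1·5 = 0
  -Y*Z ↦ -1·1·5·5 = -25
  2*Z**2 ↦ 2·1·1·25 = 50
Sum: F(0, 5, 5) = (0) + (0) + (0) + (-25) + (50) = 25.
Reducing mod 11: 25 ≡ 3 (mod 11).
Since F(a, b, c) ≡ 3 ≠ 0 (mod 11), P does NOT lie on the curve.


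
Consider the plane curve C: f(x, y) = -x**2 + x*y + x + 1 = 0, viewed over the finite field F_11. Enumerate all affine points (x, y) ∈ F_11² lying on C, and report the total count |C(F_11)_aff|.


Affine F_11-points: {(1, 10), (2, 6), (3, 9), (4, 0), (5, 6), (6, 3), (7, 9), (8, 0), (9, 3), (10, 10)}; count = 10.

For each of the 121 pairs (x, y) ∈ F_11², evaluate f(x, y) mod 11. Record the zeros.
  x = 0: [0↦1, 1↦1, 2↦1, 3↦1, 4↦1, 5↦1, 6↦1, 7↦1, 8↦1, 9↦1, 10↦1]  zeros at y ∈ ∅
  x = 1: [0↦1, 1↦2, 2↦3, 3↦4, 4↦5, 5↦6, 6↦7, 7↦8, 8↦9, 9↦10, 10↦0]  zeros at y ∈ {10}
  x = 2: [0↦10, 1↦1, 2↦3, 3↦5, 4↦7, 5↦9, 6↦0, 7↦2, 8↦4, 9↦6, 10↦8]  zeros at y ∈ {6}
  x = 3: [0↦6, 1↦9, 2↦1, 3↦4, 4↦7, 5↦10, 6↦2, 7↦5, 8↦8, 9↦0, 10↦3]  zeros at y ∈ {9}
  x = 4: [0↦0, 1↦4, 2↦8, 3↦1, 4↦5, 5↦9, 6↦2, 7↦6, 8↦10, 9↦3, 10↦7]  zeros at y ∈ {0}
  x = 5: [0↦3, 1↦8, 2↦2, 3↦7, 4↦1, 5↦6, 6↦0, 7↦5, 8↦10, 9↦4, 10↦9]  zeros at y ∈ {6}
  x = 6: [0↦4, 1↦10, 2↦5, 3↦0, 4↦6, 5↦1, 6↦7, 7↦2, 8↦8, 9↦3, 10↦9]  zeros at y ∈ {3}
  x = 7: [0↦3, 1↦10, 2↦6, 3↦2, 4↦9, 5↦5, 6↦1, 7↦8, 8↦4, 9↦0, 10↦7]  zeros at y ∈ {9}
  x = 8: [0↦0, 1↦8, 2↦5, 3↦2, 4↦10, 5↦7, 6↦4, 7↦1, 8↦9, 9↦6, 10↦3]  zeros at y ∈ {0}
  x = 9: [0↦6, 1↦4, 2↦2, 3↦0, 4↦9, 5↦7, 6↦5, 7↦3, 8↦1, 9↦10, 10↦8]  zeros at y ∈ {3}
  x = 10: [0↦10, 1↦9, 2↦8, 3↦7, 4↦6, 5↦5, 6↦4, 7↦3, 8↦2, 9↦1, 10↦0]  zeros at y ∈ {10}
Collecting zeros: affine points = {(1, 10), (2, 6), (3, 9), (4, 0), (5, 6), (6, 3), (7, 9), (8, 0), (9, 3), (10, 10)}.
Total count |C(F_11)_aff| = 10.


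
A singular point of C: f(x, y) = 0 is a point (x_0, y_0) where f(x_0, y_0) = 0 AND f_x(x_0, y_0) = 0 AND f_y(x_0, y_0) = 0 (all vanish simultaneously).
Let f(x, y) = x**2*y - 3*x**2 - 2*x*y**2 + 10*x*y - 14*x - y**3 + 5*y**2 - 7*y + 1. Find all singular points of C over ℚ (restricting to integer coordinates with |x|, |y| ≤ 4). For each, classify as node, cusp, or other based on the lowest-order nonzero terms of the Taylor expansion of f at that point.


Singular points: {(-1, 2)}; classification: node.

Compute partial derivatives:
  f_x = 2*x*y - 6*x - 2*y**2 + 10*y - 14.
  f_y = x**2 - 4*x*y + 10*x - 3*y**2 + 10*y - 7.
Scan x_0 ∈ {−4, ..., 4}. For each x_0, f_y(x_0, y) is a polynomial in y; find its integer roots y ∈ {−4, ..., 4}, then test f_x and f at those candidates.
  x = -4: f_y(-4, y) = -3*y**2 + 26*y - 31; no integer root y with |y| ≤ 4.
  x = -3: f_y(-3, y) = -3*y**2 + 22*y - 28; no integer root y with |y| ≤ 4.
  x = -2: f_y(-2, y) = -3*y**2 + 18*y - 23; no integer root y with |y| ≤ 4.
  x = -1: f_y(-1, y) = -3*y**2 + 14*y - 16; vanishes at y ∈ {2}. (-1, 2): f_x = 0, f = 0 — SINGULAR.
  x = 0: f_y(0, y) = -3*y**2 + 10*y - 7; vanishes at y ∈ {1}. (0, 1): f_x = -6 ≠ 0.
  x = 1: f_y(1, y) = -3*y**2 + 6*y + 4; no integer root y with |y| ≤ 4.
  x = 2: f_y(2, y) = -3*y**2 + 2*y + 17; no integer root y with |y| ≤ 4.
  x = 3: f_y(3, y) = -3*y**2 - 2*y + 32; no integer root y with |y| ≤ 4.
  x = 4: f_y(4, y) = -3*y**2 - 6*y + 49; no integer root y with |y| ≤ 4.
Only singular point on the grid: (-1, 2).
Classify: substitute x = -1 + u, y = 2 + v and expand: f = u**2*v - u**2 - 2*u*v**2 - v**3 + v**2.
No constant or linear terms (consistent with a singular point). Quadratic part: -u**2 + v**2. Cubic part: u**2*v - 2*u*v**2 - v**3.
The quadratic part v**2 - u**2 = (v − u)(v + u) splits into two distinct linear factors, so there are two distinct tangent lines y − 2 = ±(x − -1) — this is a node (ordinary double point).
Classification: node.


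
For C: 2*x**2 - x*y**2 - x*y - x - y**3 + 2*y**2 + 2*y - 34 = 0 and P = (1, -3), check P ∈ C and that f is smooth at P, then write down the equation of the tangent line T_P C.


Tangent line at P: -3*x - 32*y - 93 = 0.

Step 1: f(1, -3) = 0, so P lies on C.
Step 2: partial derivatives
  f_x(x, y) = 4*x - y**2 - y - 1, f_y(x, y) = -2*x*y - x - 3*y**2 + 4*y + 2.
  f_x(P) = -3, f_y(P) = -32 (gradient nonzero, so P is smooth).
Step 3: tangent line at P: -3·(x − 1) + -32·(y − -3) = 0.
Expanding: -3*x - 32*y - 93 = 0.


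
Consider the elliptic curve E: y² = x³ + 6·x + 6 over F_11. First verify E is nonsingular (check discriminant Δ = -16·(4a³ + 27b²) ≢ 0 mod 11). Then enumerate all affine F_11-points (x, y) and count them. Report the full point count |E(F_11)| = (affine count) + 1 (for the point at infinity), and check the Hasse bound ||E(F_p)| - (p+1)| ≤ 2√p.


Affine points = {(2, 2), (2, 9), (6, 4), (6, 7), (8, 4), (8, 7)}; affine count = 6; |E(F_11)| = 7.

Discriminant check: Δ ∝ 4a³ + 27b² = 4·6³ + 27·6² = 4·216 + 27·36 ≡ 10 (mod 11). Nonzero ⇒ E is nonsingular.
For each x ∈ F_11, compute rhs = x³ + 6·x + 6 mod 11, then count y ∈ F_11 with y² ≡ rhs.
  x = 0: rhs = 6, matching y values: none (0 points).
  x = 1: rhs = 2, matching y values: none (0 points).
  x = 2: rhs = 4, matching y values: 2, 9 (2 points).
  x = 3: rhs = 7, matching y values: none (0 points).
  x = 4: rhs = 6, matching y values: none (0 points).
  x = 5: rhs = 7, matching y values: none (0 points).
  x = 6: rhs = 5, matching y values: 4, 7 (2 points).
  x = 7: rhs = 6, matching y values: none (0 points).
  x = 8: rhs = 5, matching y values: 4, 7 (2 points).
  x = 9: rhs = 8, matching y values: none (0 points).
  x = 10: rhs = 10, matching y values: none (0 points).
Total affine count: 6.
Full point count |E(F_11)| = 6 + 1 = 7.
Hasse bound: |7 − (11+1)| = |-5| = 5 ≤ 2√11 ≈ 6.6332 ✓.


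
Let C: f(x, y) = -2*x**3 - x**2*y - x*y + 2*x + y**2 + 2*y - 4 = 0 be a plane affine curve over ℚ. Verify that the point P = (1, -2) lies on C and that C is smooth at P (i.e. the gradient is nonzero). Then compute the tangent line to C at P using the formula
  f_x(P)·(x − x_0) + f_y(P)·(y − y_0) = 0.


Tangent line at P: 2*x - 4*y - 10 = 0.

Step 1: f(1, -2) = 0, so P lies on C.
Step 2: partial derivatives
  f_x(x, y) = -6*x**2 - 2*x*y - y + 2, f_y(x, y) = -x**2 - x + 2*y + 2.
  f_x(P) = 2, f_y(P) = -4 (gradient nonzero, so P is smooth).
Step 3: tangent line at P: 2·(x − 1) + -4·(y − -2) = 0.
Expanding: 2*x - 4*y - 10 = 0.


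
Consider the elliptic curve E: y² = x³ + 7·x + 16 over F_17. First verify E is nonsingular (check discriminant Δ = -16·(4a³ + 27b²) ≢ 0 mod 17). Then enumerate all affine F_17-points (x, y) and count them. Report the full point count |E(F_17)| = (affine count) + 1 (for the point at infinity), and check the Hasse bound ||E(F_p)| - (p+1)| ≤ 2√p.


Affine points = {(0, 4), (0, 13), (2, 2), (2, 15), (3, 8), (3, 9), (6, 6), (6, 11), (7, 0), (9, 3), (9, 14), (10, 7), (10, 10), (11, 8), (11, 9), (12, 3), (12, 14), (13, 3), (13, 14), (14, 6), (14, 11), (16, 5), (16, 12)}; affine count = 23; |E(F_17)| = 24.

Discriminant check: Δ ∝ 4a³ + 27b² = 4·7³ + 27·16² = 4·343 + 27·256 ≡ 5 (mod 17). Nonzero ⇒ E is nonsingular.
For each x ∈ F_17, compute rhs = x³ + 7·x + 16 mod 17, then count y ∈ F_17 with y² ≡ rhs.
  x = 0: rhs = 16, matching y values: 4, 13 (2 points).
  x = 1: rhs = 7, matching y values: none (0 points).
  x = 2: rhs = 4, matching y values: 2, 15 (2 points).
  x = 3: rhs = 13, matching y values: 8, 9 (2 points).
  x = 4: rhs = 6, matching y values: none (0 points).
  x = 5: rhs = 6, matching y values: none (0 points).
  x = 6: rhs = 2, matching y values: 6, 11 (2 points).
  x = 7: rhs = 0, matching y values: 0 (1 points).
  x = 8: rhs = 6, matching y values: none (0 points).
  x = 9: rhs = 9, matching y values: 3, 14 (2 points).
  x = 10: rhs = 15, matching y values: 7, 10 (2 points).
  x = 11: rhs = 13, matching y values: 8, 9 (2 points).
  x = 12: rhs = 9, matching y values: 3, 14 (2 points).
  x = 13: rhs = 9, matching y values: 3, 14 (2 points).
  x = 14: rhs = 2, matching y values: 6, 11 (2 points).
  x = 15: rhs = 11, matching y values: none (0 points).
  x = 16: rhs = 8, matching y values: 5, 12 (2 points).
Total affine count: 23.
Full point count |E(F_17)| = 23 + 1 = 24.
Hasse bound: |24 − (17+1)| = |6| = 6 ≤ 2√17 ≈ 8.2462 ✓.


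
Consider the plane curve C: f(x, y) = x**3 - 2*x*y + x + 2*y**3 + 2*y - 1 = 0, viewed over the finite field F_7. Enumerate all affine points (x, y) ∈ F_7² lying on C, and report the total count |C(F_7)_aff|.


Affine F_7-points: {(0, 5), (2, 2), (3, 5), (4, 1), (4, 5), (6, 2), (6, 3)}; count = 7.

For each of the 49 pairs (x, y) ∈ F_7², evaluate f(x, y) mod 7. Record the zeros.
  x = 0: [0↦6, 1↦3, 2↦5, 3↦3, 4↦2, 5↦0, 6↦2]  zeros at y ∈ {5}
  x = 1: [0↦1, 1↦3, 2↦3, 3↦6, 4↦3, 5↦6, 6↦6]  zeros at y ∈ ∅
  x = 2: [0↦2, 1↦2, 2↦0, 3↦1, 4↦3, 5↦4, 6↦2]  zeros at y ∈ {2}
  x = 3: [0↦1, 1↦6, 2↦2, 3↦1, 4↦1, 5↦0, 6↦3]  zeros at y ∈ {5}
  x = 4: [0↦4, 1↦0, 2↦1, 3↦5, 4↦3, 5↦0, 6↦1]  zeros at y ∈ {1, 5}
  x = 5: [0↦3, 1↦4, 2↦3, 3↦5, 4↦1, 5↦3, 6↦2]  zeros at y ∈ ∅
  x = 6: [0↦4, 1↦3, 2↦0, 3↦0, 4↦1, 5↦1, 6↦5]  zeros at y ∈ {2, 3}
Collecting zeros: affine points = {(0, 5), (2, 2), (3, 5), (4, 1), (4, 5), (6, 2), (6, 3)}.
Total count |C(F_7)_aff| = 7.


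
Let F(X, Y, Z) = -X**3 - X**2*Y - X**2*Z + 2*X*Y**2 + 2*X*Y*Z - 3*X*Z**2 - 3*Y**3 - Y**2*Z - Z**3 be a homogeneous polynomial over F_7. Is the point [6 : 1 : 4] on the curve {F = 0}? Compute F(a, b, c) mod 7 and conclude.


F(6,1,4) ≡ 5 (mod 7); P is NOT on the curve.

Evaluate F(6, 1, 4) term-by-term (mod 7).
  -X**3 ↦ -1·216·1·1 = -216
  -X**2*Y ↦ -1·36·1·1 = -36
  -X**2*Z ↦ -1·36·1·4 = -144
  2*X*Y**2 ↦ 2·6·1·1 = 12
  2*X*Y*Z ↦ 2·6·1·4 = 48
  -3*X*Z**2 ↦ -3·6·1·16 = -288
  -3*Y**3 ↦ -3·1·1·1 = -3
  -Y**2*Z ↦ -1·1·1·4 = -4
  -Z**3 ↦ -1·1·1·64 = -64
Sum: F(6, 1, 4) = (-216) + (-36) + (-144) + (12) + (48) + (-288) + (-3) + (-4) + (-64) = -695.
Reducing mod 7: -695 ≡ 5 (mod 7).
Since F(a, b, c) ≡ 5 ≠ 0 (mod 7), P does NOT lie on the curve.


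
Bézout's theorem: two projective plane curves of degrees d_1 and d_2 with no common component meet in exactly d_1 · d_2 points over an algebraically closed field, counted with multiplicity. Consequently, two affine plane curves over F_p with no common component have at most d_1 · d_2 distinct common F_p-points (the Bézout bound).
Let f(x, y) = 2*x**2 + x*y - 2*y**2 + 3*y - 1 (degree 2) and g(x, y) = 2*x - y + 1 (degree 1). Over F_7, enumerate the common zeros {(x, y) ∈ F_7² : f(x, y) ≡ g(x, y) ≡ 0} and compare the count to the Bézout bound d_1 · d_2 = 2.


Common zeros: {(0, 1), (5, 4)}; count = 2; Bézout bound = 2.

deg(f) = 2, deg(g) = 1, so Bézout bound = 2.
Scan x ∈ F_7. For each x, list the y ∈ F_7 with f(x, y) ≡ 0 and those with g(x, y) ≡ 0 (mod 7); the common zeros in that column are the intersection.
  x = 0: f ≡ 0 at y ∈ {1, 4}; g ≡ 0 at y ∈ {1}; common: {1}.
  x = 1: f ≡ 0 at y ∈ ∅; g ≡ 0 at y ∈ {3}; common: ∅.
  x = 2: f ≡ 0 at y ∈ {0, 6}; g ≡ 0 at y ∈ {5}; common: ∅.
  x = 3: f ≡ 0 at y ∈ {1, 2}; g ≡ 0 at y ∈ {0}; common: ∅.
  x = 4: f ≡ 0 at y ∈ ∅; g ≡ 0 at y ∈ {2}; common: ∅.
  x = 5: f ≡ 0 at y ∈ {0, 4}; g ≡ 0 at y ∈ {4}; common: {4}.
  x = 6: f ≡ 0 at y ∈ ∅; g ≡ 0 at y ∈ {6}; common: ∅.
Collecting: common zeros = {(0, 1), (5, 4)}, so the count is 2.
Comparison with the Bézout bound: 2 ≤ 2 = deg(f)·deg(g), as expected for curves with no common component (the bound is attained).


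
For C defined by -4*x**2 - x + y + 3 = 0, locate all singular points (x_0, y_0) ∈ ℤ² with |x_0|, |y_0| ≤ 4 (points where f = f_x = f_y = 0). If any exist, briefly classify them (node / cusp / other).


No singular points in the scanned grid; C is smooth there.

Compute partial derivatives:
  f_x = -8*x - 1.
  f_y = 1.
f_y = 1 is a nonzero constant, so f_y never vanishes: no point (x, y) can satisfy f = f_x = f_y = 0. In particular no (x, y) ∈ {−4, ..., 4}² is singular; the curve is smooth.


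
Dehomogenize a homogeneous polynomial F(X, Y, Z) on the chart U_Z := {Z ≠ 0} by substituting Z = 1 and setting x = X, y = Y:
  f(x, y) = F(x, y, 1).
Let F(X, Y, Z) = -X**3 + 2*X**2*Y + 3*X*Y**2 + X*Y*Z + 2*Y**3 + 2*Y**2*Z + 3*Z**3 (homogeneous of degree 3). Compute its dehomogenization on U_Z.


f(x, y) = -x**3 + 2*x**2*y + 3*x*y**2 + x*y + 2*y**3 + 2*y**2 + 3

On U_Z we set Z = 1. Each monomial c·X^i·Y^j·Z^k in F becomes c·x^i·y^j·1^k = c·x^i·y^j.
Substituting Z = 1: F(X, Y, 1) = -x**3 + 2*x**2*y + 3*x*y**2 + x*y + 2*y**3 + 2*y**2 + 3.
Note: deg(f) ≤ deg(F) = 3; strict inequality happens when F is divisible by Z (lost terms).


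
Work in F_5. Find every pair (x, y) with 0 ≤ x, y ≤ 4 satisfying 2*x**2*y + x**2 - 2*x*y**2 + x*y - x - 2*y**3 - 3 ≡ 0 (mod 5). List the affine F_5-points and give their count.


Affine F_5-points: {(0, 1), (3, 2), (4, 1)}; count = 3.

For each of the 25 pairs (x, y) ∈ F_5², evaluate f(x, y) mod 5. Record the zeros.
  x = 0: [0↦2, 1↦0, 2↦1, 3↦3, 4↦4]  zeros at y ∈ {1}
  x = 1: [0↦2, 1↦1, 2↦4, 3↦4, 4↦4]  zeros at y ∈ ∅
  x = 2: [0↦4, 1↦3, 2↦2, 3↦4, 4↦2]  zeros at y ∈ ∅
  x = 3: [0↦3, 1↦1, 2↦0, 3↦3, 4↦3]  zeros at y ∈ {2}
  x = 4: [0↦4, 1↦0, 2↦3, 3↦1, 4↦2]  zeros at y ∈ {1}
Collecting zeros: affine points = {(0, 1), (3, 2), (4, 1)}.
Total count |C(F_5)_aff| = 3.


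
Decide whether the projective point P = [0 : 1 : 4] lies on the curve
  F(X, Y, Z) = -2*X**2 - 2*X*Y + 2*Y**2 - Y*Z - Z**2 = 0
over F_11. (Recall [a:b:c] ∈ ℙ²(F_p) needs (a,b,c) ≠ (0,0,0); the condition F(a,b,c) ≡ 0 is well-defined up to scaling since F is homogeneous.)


F(0,1,4) ≡ 4 (mod 11); P is NOT on the curve.

Evaluate F(0, 1, 4) term-by-term (mod 11).
  -2*X**2 ↦ -2·0·1·1 = 0
  -2*X*Y ↦ -2·0·1·1 = 0
  2*Y**2 ↦ 2·1·1·1 = 2
  -Y*Z ↦ -1·1·1·4 = -4
  -Z**2 ↦ -1·1·1·16 = -16
Sum: F(0, 1, 4) = (0) + (0) + (2) + (-4) + (-16) = -18.
Reducing mod 11: -18 ≡ 4 (mod 11).
Since F(a, b, c) ≡ 4 ≠ 0 (mod 11), P does NOT lie on the curve.


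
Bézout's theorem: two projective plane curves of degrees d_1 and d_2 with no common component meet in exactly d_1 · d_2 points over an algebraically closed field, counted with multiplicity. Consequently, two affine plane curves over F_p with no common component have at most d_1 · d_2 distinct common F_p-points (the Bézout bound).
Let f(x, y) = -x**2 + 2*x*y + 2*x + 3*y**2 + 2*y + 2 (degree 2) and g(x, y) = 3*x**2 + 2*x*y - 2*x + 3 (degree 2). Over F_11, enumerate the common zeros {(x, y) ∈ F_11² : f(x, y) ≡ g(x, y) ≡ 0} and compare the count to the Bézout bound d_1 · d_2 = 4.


Common zeros: {(6, 0)}; count = 1; Bézout bound = 4.

deg(f) = 2, deg(g) = 2, so Bézout bound = 4.
Scan x ∈ F_11. For each x, list the y ∈ F_11 with f(x, y) ≡ 0 and those with g(x, y) ≡ 0 (mod 11); the common zeros in that column are the intersection.
  x = 0: f ≡ 0 at y ∈ ∅; g ≡ 0 at y ∈ ∅; common: ∅.
  x = 1: f ≡ 0 at y ∈ ∅; g ≡ 0 at y ∈ {9}; common: ∅.
  x = 2: f ≡ 0 at y ∈ {1, 8}; g ≡ 0 at y ∈ {0}; common: ∅.
  x = 3: f ≡ 0 at y ∈ ∅; g ≡ 0 at y ∈ {7}; common: ∅.
  x = 4: f ≡ 0 at y ∈ ∅; g ≡ 0 at y ∈ {7}; common: ∅.
  x = 5: f ≡ 0 at y ∈ {8, 10}; g ≡ 0 at y ∈ {2}; common: ∅.
  x = 6: f ≡ 0 at y ∈ {0, 10}; g ≡ 0 at y ∈ {0}; common: {0}.
  x = 7: f ≡ 0 at y ∈ {0, 2}; g ≡ 0 at y ∈ {6}; common: ∅.
  x = 8: f ≡ 0 at y ∈ ∅; g ≡ 0 at y ∈ {6}; common: ∅.
  x = 9: f ≡ 0 at y ∈ ∅; g ≡ 0 at y ∈ {2}; common: ∅.
  x = 10: f ≡ 0 at y ∈ {2, 9}; g ≡ 0 at y ∈ {4}; common: ∅.
Collecting: common zeros = {(6, 0)}, so the count is 1.
Comparison with the Bézout bound: 1 ≤ 4 = deg(f)·deg(g), as expected for curves with no common component (the affine F_11-count falls short of the bound because intersections may lie at infinity, over extension fields, or carry multiplicity).


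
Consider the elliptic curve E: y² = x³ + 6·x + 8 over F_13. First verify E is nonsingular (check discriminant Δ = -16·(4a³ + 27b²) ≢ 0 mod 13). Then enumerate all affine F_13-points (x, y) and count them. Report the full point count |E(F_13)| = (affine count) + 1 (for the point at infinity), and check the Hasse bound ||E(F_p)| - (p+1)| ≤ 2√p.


Affine points = {(3, 1), (3, 12), (6, 0), (7, 4), (7, 9), (8, 3), (8, 10), (11, 1), (11, 12), (12, 1), (12, 12)}; affine count = 11; |E(F_13)| = 12.

Discriminant check: Δ ∝ 4a³ + 27b² = 4·6³ + 27·8² = 4·216 + 27·64 ≡ 5 (mod 13). Nonzero ⇒ E is nonsingular.
For each x ∈ F_13, compute rhs = x³ + 6·x + 8 mod 13, then count y ∈ F_13 with y² ≡ rhs.
  x = 0: rhs = 8, matching y values: none (0 points).
  x = 1: rhs = 2, matching y values: none (0 points).
  x = 2: rhs = 2, matching y values: none (0 points).
  x = 3: rhs = 1, matching y values: 1, 12 (2 points).
  x = 4: rhs = 5, matching y values: none (0 points).
  x = 5: rhs = 7, matching y values: none (0 points).
  x = 6: rhs = 0, matching y values: 0 (1 points).
  x = 7: rhs = 3, matching y values: 4, 9 (2 points).
  x = 8: rhs = 9, matching y values: 3, 10 (2 points).
  x = 9: rhs = 11, matching y values: none (0 points).
  x = 10: rhs = 2, matching y values: none (0 points).
  x = 11: rhs = 1, matching y values: 1, 12 (2 points).
  x = 12: rhs = 1, matching y values: 1, 12 (2 points).
Total affine count: 11.
Full point count |E(F_13)| = 11 + 1 = 12.
Hasse bound: |12 − (13+1)| = |-2| = 2 ≤ 2√13 ≈ 7.2111 ✓.


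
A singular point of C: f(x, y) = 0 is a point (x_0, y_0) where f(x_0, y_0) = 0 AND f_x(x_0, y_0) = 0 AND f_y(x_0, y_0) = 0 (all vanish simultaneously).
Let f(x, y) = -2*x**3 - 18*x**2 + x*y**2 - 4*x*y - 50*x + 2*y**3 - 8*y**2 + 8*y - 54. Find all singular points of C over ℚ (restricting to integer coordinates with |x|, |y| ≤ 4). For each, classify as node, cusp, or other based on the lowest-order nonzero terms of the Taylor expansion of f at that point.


Singular points: {(-3, 2)}; classification: cusp.

Compute partial derivatives:
  f_x = -6*x**2 - 36*x + y**2 - 4*y - 50.
  f_y = 2*x*y - 4*x + 6*y**2 - 16*y + 8.
Scan x_0 ∈ {−4, ..., 4}. For each x_0, f_y(x_0, y) is a polynomial in y; find its integer roots y ∈ {−4, ..., 4}, then test f_x and f at those candidates.
  x = -4: f_y(-4, y) = 6*y**2 - 24*y + 24; vanishes at y ∈ {2}. (-4, 2): f_x = -6 ≠ 0.
  x = -3: f_y(-3, y) = 6*y**2 - 22*y + 20; vanishes at y ∈ {2}. (-3, 2): f_x = 0, f = 0 — SINGULAR.
  x = -2: f_y(-2, y) = 6*y**2 - 20*y + 16; vanishes at y ∈ {2}. (-2, 2): f_x = -6 ≠ 0.
  x = -1: f_y(-1, y) = 6*y**2 - 18*y + 12; vanishes at y ∈ {1, 2}. (-1, 1): f_x = -23 ≠ 0; (-1, 2): f_x = -24 ≠ 0.
  x = 0: f_y(0, y) = 6*y**2 - 16*y + 8; vanishes at y ∈ {2}. (0, 2): f_x = -54 ≠ 0.
  x = 1: f_y(1, y) = 6*y**2 - 14*y + 4; vanishes at y ∈ {2}. (1, 2): f_x = -96 ≠ 0.
  x = 2: f_y(2, y) = 6*y**2 - 12*y; vanishes at y ∈ {0, 2}. (2, 0): f_x = -146 ≠ 0; (2, 2): f_x = -150 ≠ 0.
  x = 3: f_y(3, y) = 6*y**2 - 10*y - 4; vanishes at y ∈ {2}. (3, 2): f_x = -216 ≠ 0.
  x = 4: f_y(4, y) = 6*y**2 - 8*y - 8; vanishes at y ∈ {2}. (4, 2): f_x = -294 ≠ 0.
Only singular point on the grid: (-3, 2).
Classify: substitute x = -3 + u, y = 2 + v and expand: f = -2*u**3 + u*v**2 + 2*v**3 + v**2.
No constant or linear terms (consistent with a singular point). Quadratic part: v**2. Cubic part: -2*u**3 + u*v**2 + 2*v**3.
The quadratic part v**2 is a perfect square, so there is a single (double) tangent line v = 0, i.e. y = 2. Restricting the cubic part to that line (v = 0) leaves -2*u**3 ≠ 0, so f is not divisible by v and the branch is v² ≈ 2*u**3 to lowest order — this is a cusp.
Classification: cusp.


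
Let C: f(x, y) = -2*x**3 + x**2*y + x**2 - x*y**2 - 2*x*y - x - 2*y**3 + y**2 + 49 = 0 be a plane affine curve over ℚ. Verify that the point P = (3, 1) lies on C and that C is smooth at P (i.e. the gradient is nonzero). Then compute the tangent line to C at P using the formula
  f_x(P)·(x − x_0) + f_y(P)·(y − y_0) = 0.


Tangent line at P: -46*x - 7*y + 145 = 0.

Step 1: f(3, 1) = 0, so P lies on C.
Step 2: partial derivatives
  f_x(x, y) = -6*x**2 + 2*x*y + 2*x - y**2 - 2*y - 1, f_y(x, y) = x**2 - 2*x*y - 2*x - 6*y**2 + 2*y.
  f_x(P) = -46, f_y(P) = -7 (gradient nonzero, so P is smooth).
Step 3: tangent line at P: -46·(x − 3) + -7·(y − 1) = 0.
Expanding: -46*x - 7*y + 145 = 0.


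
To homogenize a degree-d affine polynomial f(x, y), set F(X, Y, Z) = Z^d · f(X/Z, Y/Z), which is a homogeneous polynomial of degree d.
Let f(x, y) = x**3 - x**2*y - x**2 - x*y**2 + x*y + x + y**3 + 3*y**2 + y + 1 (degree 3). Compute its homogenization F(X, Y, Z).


F(X, Y, Z) = X**3 - X**2*Y - X**2*Z - X*Y**2 + X*Y*Z + X*Z**2 + Y**3 + 3*Y**2*Z + Y*Z**2 + Z**3

deg(f) = 3.
Substitute x = X/Z, y = Y/Z into f, then multiply by Z^3.
  monomial 1·x^3·y^0 ↦ 1·X^3·Y^0·Z^0.
  monomial -1·x^2·y^1 ↦ -1·X^2·Y^1·Z^0.
  monomial -1·x^2·y^0 ↦ -1·X^2·Y^0·Z^1.
  monomial -1·x^1·y^2 ↦ -1·X^1·Y^2·Z^0.
  monomial 1·x^1·y^1 ↦ 1·X^1·Y^1·Z^1.
  monomial 1·x^1·y^0 ↦ 1·X^1·Y^0·Z^2.
  monomial 1·x^0·y^3 ↦ 1·X^0·Y^3·Z^0.
  monomial 3·x^0·y^2 ↦ 3·X^0·Y^2·Z^1.
  monomial 1·x^0·y^1 ↦ 1·X^0·Y^1·Z^2.
  monomial 1·x^0·y^0 ↦ 1·X^0·Y^0·Z^3.
Collecting: F(X, Y, Z) = X**3 - X**2*Y - X**2*Z - X*Y**2 + X*Y*Z + X*Z**2 + Y**3 + 3*Y**2*Z + Y*Z**2 + Z**3.


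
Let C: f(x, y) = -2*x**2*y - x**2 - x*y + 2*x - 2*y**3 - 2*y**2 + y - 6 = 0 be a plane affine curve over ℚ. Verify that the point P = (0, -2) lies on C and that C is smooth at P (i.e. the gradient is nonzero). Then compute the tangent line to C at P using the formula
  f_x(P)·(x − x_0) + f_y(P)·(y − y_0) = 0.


Tangent line at P: 4*x - 15*y - 30 = 0.

Step 1: f(0, -2) = 0, so P lies on C.
Step 2: partial derivatives
  f_x(x, y) = -4*x*y - 2*x - y + 2, f_y(x, y) = -2*x**2 - x - 6*y**2 - 4*y + 1.
  f_x(P) = 4, f_y(P) = -15 (gradient nonzero, so P is smooth).
Step 3: tangent line at P: 4·(x − 0) + -15·(y − -2) = 0.
Expanding: 4*x - 15*y - 30 = 0.


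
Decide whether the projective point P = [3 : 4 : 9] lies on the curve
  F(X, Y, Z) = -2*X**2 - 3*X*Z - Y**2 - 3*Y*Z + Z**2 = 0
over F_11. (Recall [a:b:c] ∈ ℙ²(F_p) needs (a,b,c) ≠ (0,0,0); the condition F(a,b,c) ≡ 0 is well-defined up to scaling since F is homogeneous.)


F(3,4,9) ≡ 1 (mod 11); P is NOT on the curve.

Evaluate F(3, 4, 9) term-by-term (mod 11).
  -2*X**2 ↦ -2·9·1·1 = -18
  -3*X*Z ↦ -3·3·1·9 = -81
  -Y**2 ↦ -1·1·16·1 = -16
  -3*Y*Z ↦ -3·1·4·9 = -108
  Z**2 ↦ 1·1·1·81 = 81
Sum: F(3, 4, 9) = (-18) + (-81) + (-16) + (-108) + (81) = -142.
Reducing mod 11: -142 ≡ 1 (mod 11).
Since F(a, b, c) ≡ 1 ≠ 0 (mod 11), P does NOT lie on the curve.


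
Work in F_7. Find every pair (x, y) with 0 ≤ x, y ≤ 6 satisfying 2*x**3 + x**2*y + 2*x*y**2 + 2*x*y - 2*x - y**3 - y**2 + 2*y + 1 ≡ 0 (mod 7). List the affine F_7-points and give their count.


Affine F_7-points: {(0, 2), (1, 2), (2, 6), (3, 0), (3, 1), (3, 4), (4, 4), (4, 5), (5, 2), (5, 3), (5, 4)}; count = 11.

For each of the 49 pairs (x, y) ∈ F_7², evaluate f(x, y) mod 7. Record the zeros.
  x = 0: [0↦1, 1↦1, 2↦0, 3↦6, 4↦6, 5↦1, 6↦6]  zeros at y ∈ {2}
  x = 1: [0↦1, 1↦6, 2↦0, 3↦5, 4↦1, 5↦3, 6↦5]  zeros at y ∈ {2}
  x = 2: [0↦6, 1↦4, 2↦2, 3↦1, 4↦2, 5↦6, 6↦0]  zeros at y ∈ {6}
  x = 3: [0↦0, 1↦0, 2↦4, 3↦6, 4↦0, 5↦1, 6↦3]  zeros at y ∈ {0, 1, 4}
  x = 4: [0↦2, 1↦6, 2↦4, 3↦4, 4↦0, 5↦0, 6↦5]  zeros at y ∈ {4, 5}
  x = 5: [0↦3, 1↦6, 2↦0, 3↦0, 4↦0, 5↦1, 6↦4]  zeros at y ∈ {2, 3, 4}
  x = 6: [0↦1, 1↦5, 2↦4, 3↦6, 4↦5, 5↦2, 6↦5]  zeros at y ∈ ∅
Collecting zeros: affine points = {(0, 2), (1, 2), (2, 6), (3, 0), (3, 1), (3, 4), (4, 4), (4, 5), (5, 2), (5, 3), (5, 4)}.
Total count |C(F_7)_aff| = 11.


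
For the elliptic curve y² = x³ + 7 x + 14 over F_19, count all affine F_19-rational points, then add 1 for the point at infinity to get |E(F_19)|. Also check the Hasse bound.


Affine points = {(2, 6), (2, 13), (3, 9), (3, 10), (4, 7), (4, 12), (6, 5), (6, 14), (7, 8), (7, 11), (10, 1), (10, 18), (11, 4), (11, 15), (14, 5), (14, 14), (15, 6), (15, 13), (16, 2), (16, 17), (17, 7), (17, 12), (18, 5), (18, 14)}; affine count = 24; |E(F_19)| = 25.

Discriminant check: Δ ∝ 4a³ + 27b² = 4·7³ + 27·14² = 4·343 + 27·196 ≡ 14 (mod 19). Nonzero ⇒ E is nonsingular.
For each x ∈ F_19, compute rhs = x³ + 7·x + 14 mod 19, then count y ∈ F_19 with y² ≡ rhs.
  x = 0: rhs = 14, matching y values: none (0 points).
  x = 1: rhs = 3, matching y values: none (0 points).
  x = 2: rhs = 17, matching y values: 6, 13 (2 points).
  x = 3: rhs = 5, matching y values: 9, 10 (2 points).
  x = 4: rhs = 11, matching y values: 7, 12 (2 points).
  x = 5: rhs = 3, matching y values: none (0 points).
  x = 6: rhs = 6, matching y values: 5, 14 (2 points).
  x = 7: rhs = 7, matching y values: 8, 11 (2 points).
  x = 8: rhs = 12, matching y values: none (0 points).
  x = 9: rhs = 8, matching y values: none (0 points).
  x = 10: rhs = 1, matching y values: 1, 18 (2 points).
  x = 11: rhs = 16, matching y values: 4, 15 (2 points).
  x = 12: rhs = 2, matching y values: none (0 points).
  x = 13: rhs = 3, matching y values: none (0 points).
  x = 14: rhs = 6, matching y values: 5, 14 (2 points).
  x = 15: rhs = 17, matching y values: 6, 13 (2 points).
  x = 16: rhs = 4, matching y values: 2, 17 (2 points).
  x = 17: rhs = 11, matching y values: 7, 12 (2 points).
  x = 18: rhs = 6, matching y values: 5, 14 (2 points).
Total affine count: 24.
Full point count |E(F_19)| = 24 + 1 = 25.
Hasse bound: |25 − (19+1)| = |5| = 5 ≤ 2√19 ≈ 8.7178 ✓.


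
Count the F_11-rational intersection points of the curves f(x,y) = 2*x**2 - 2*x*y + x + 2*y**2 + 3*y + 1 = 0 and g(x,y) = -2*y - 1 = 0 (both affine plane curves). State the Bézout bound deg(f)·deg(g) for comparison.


Common zeros: {(0, 5), (10, 5)}; count = 2; Bézout bound = 2.

deg(f) = 2, deg(g) = 1, so Bézout bound = 2.
Scan x ∈ F_11. For each x, list the y ∈ F_11 with f(x, y) ≡ 0 and those with g(x, y) ≡ 0 (mod 11); the common zeros in that column are the intersection.
  x = 0: f ≡ 0 at y ∈ {5, 10}; g ≡ 0 at y ∈ {5}; common: {5}.
  x = 1: f ≡ 0 at y ∈ ∅; g ≡ 0 at y ∈ {5}; common: ∅.
  x = 2: f ≡ 0 at y ∈ {0, 6}; g ≡ 0 at y ∈ {5}; common: ∅.
  x = 3: f ≡ 0 at y ∈ {0, 7}; g ≡ 0 at y ∈ {5}; common: ∅.
  x = 4: f ≡ 0 at y ∈ {9, 10}; g ≡ 0 at y ∈ {5}; common: ∅.
  x = 5: f ≡ 0 at y ∈ ∅; g ≡ 0 at y ∈ {5}; common: ∅.
  x = 6: f ≡ 0 at y ∈ ∅; g ≡ 0 at y ∈ {5}; common: ∅.
  x = 7: f ≡ 0 at y ∈ ∅; g ≡ 0 at y ∈ {5}; common: ∅.
  x = 8: f ≡ 0 at y ∈ ∅; g ≡ 0 at y ∈ {5}; common: ∅.
  x = 9: f ≡ 0 at y ∈ {6, 7}; g ≡ 0 at y ∈ {5}; common: ∅.
  x = 10: f ≡ 0 at y ∈ {5, 9}; g ≡ 0 at y ∈ {5}; common: {5}.
Collecting: common zeros = {(0, 5), (10, 5)}, so the count is 2.
Comparison with the Bézout bound: 2 ≤ 2 = deg(f)·deg(g), as expected for curves with no common component (the bound is attained).


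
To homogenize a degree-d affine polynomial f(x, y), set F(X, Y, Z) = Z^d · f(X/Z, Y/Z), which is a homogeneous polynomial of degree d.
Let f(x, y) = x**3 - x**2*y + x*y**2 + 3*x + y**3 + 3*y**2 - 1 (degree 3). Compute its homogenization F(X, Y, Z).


F(X, Y, Z) = X**3 - X**2*Y + X*Y**2 + 3*X*Z**2 + Y**3 + 3*Y**2*Z - Z**3

deg(f) = 3.
Substitute x = X/Z, y = Y/Z into f, then multiply by Z^3.
  monomial 1·x^3·y^0 ↦ 1·X^3·Y^0·Z^0.
  monomial -1·x^2·y^1 ↦ -1·X^2·Y^1·Z^0.
  monomial 1·x^1·y^2 ↦ 1·X^1·Y^2·Z^0.
  monomial 3·x^1·y^0 ↦ 3·X^1·Y^0·Z^2.
  monomial 1·x^0·y^3 ↦ 1·X^0·Y^3·Z^0.
  monomial 3·x^0·y^2 ↦ 3·X^0·Y^2·Z^1.
  monomial -1·x^0·y^0 ↦ -1·X^0·Y^0·Z^3.
Collecting: F(X, Y, Z) = X**3 - X**2*Y + X*Y**2 + 3*X*Z**2 + Y**3 + 3*Y**2*Z - Z**3.


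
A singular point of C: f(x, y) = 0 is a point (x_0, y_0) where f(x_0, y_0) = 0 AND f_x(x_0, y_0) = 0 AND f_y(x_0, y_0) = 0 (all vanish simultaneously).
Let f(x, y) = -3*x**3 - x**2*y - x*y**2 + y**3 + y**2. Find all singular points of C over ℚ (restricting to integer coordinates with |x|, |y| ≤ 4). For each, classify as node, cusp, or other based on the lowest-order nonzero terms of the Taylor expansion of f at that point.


Singular points: {(0, 0)}; classification: cusp.

Compute partial derivatives:
  f_x = -9*x**2 - 2*x*y - y**2.
  f_y = -x**2 - 2*x*y + 3*y**2 + 2*y.
Scan x_0 ∈ {−4, ..., 4}. For each x_0, f_y(x_0, y) is a polynomial in y; find its integer roots y ∈ {−4, ..., 4}, then test f_x and f at those candidates.
  x = -4: f_y(-4, y) = 3*y**2 + 10*y - 16; no integer root y with |y| ≤ 4.
  x = -3: f_y(-3, y) = 3*y**2 + 8*y - 9; no integer root y with |y| ≤ 4.
  x = -2: f_y(-2, y) = 3*y**2 + 6*y - 4; no integer root y with |y| ≤ 4.
  x = -1: f_y(-1, y) = 3*y**2 + 4*y - 1; no integer root y with |y| ≤ 4.
  x = 0: f_y(0, y) = 3*y**2 + 2*y; vanishes at y ∈ {0}. (0, 0): f_x = 0, f = 0 — SINGULAR.
  x = 1: f_y(1, y) = 3*y**2 - 1; no integer root y with |y| ≤ 4.
  x = 2: f_y(2, y) = 3*y**2 - 2*y - 4; no integer root y with |y| ≤ 4.
  x = 3: f_y(3, y) = 3*y**2 - 4*y - 9; no integer root y with |y| ≤ 4.
  x = 4: f_y(4, y) = 3*y**2 - 6*y - 16; no integer root y with |y| ≤ 4.
Only singular point on the grid: (0, 0).
Classify: substitute x = 0 + u, y = 0 + v and expand: f = -3*u**3 - u**2*v - u*v**2 + v**3 + v**2.
No constant or linear terms (consistent with a singular point). Quadratic part: v**2. Cubic part: -3*u**3 - u**2*v - u*v**2 + v**3.
The quadratic part v**2 is a perfect square, so there is a single (double) tangent line v = 0, i.e. y = 0. Restricting the cubic part to that line (v = 0) leaves -3*u**3 ≠ 0, so f is not divisible by v and the branch is v² ≈ 3*u**3 to lowest order — this is a cusp.
Classification: cusp.


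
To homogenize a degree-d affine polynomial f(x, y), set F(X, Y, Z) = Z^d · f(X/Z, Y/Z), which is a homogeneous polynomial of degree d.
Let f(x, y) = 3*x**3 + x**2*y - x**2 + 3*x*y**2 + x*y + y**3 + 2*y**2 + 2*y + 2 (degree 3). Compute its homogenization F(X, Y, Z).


F(X, Y, Z) = 3*X**3 + X**2*Y - X**2*Z + 3*X*Y**2 + X*Y*Z + Y**3 + 2*Y**2*Z + 2*Y*Z**2 + 2*Z**3

deg(f) = 3.
Substitute x = X/Z, y = Y/Z into f, then multiply by Z^3.
  monomial 3·x^3·y^0 ↦ 3·X^3·Y^0·Z^0.
  monomial 1·x^2·y^1 ↦ 1·X^2·Y^1·Z^0.
  monomial -1·x^2·y^0 ↦ -1·X^2·Y^0·Z^1.
  monomial 3·x^1·y^2 ↦ 3·X^1·Y^2·Z^0.
  monomial 1·x^1·y^1 ↦ 1·X^1·Y^1·Z^1.
  monomial 1·x^0·y^3 ↦ 1·X^0·Y^3·Z^0.
  monomial 2·x^0·y^2 ↦ 2·X^0·Y^2·Z^1.
  monomial 2·x^0·y^1 ↦ 2·X^0·Y^1·Z^2.
  monomial 2·x^0·y^0 ↦ 2·X^0·Y^0·Z^3.
Collecting: F(X, Y, Z) = 3*X**3 + X**2*Y - X**2*Z + 3*X*Y**2 + X*Y*Z + Y**3 + 2*Y**2*Z + 2*Y*Z**2 + 2*Z**3.


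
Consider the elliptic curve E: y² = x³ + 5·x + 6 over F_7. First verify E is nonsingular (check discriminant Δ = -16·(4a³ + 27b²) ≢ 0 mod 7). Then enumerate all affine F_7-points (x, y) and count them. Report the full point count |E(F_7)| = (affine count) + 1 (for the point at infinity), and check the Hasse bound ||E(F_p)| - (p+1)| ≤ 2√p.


Affine points = {(5, 3), (5, 4), (6, 0)}; affine count = 3; |E(F_7)| = 4.

Discriminant check: Δ ∝ 4a³ + 27b² = 4·5³ + 27·6² = 4·125 + 27·36 ≡ 2 (mod 7). Nonzero ⇒ E is nonsingular.
For each x ∈ F_7, compute rhs = x³ + 5·x + 6 mod 7, then count y ∈ F_7 with y² ≡ rhs.
  x = 0: rhs = 6, matching y values: none (0 points).
  x = 1: rhs = 5, matching y values: none (0 points).
  x = 2: rhs = 3, matching y values: none (0 points).
  x = 3: rhs = 6, matching y values: none (0 points).
  x = 4: rhs = 6, matching y values: none (0 points).
  x = 5: rhs = 2, matching y values: 3, 4 (2 points).
  x = 6: rhs = 0, matching y values: 0 (1 points).
Total affine count: 3.
Full point count |E(F_7)| = 3 + 1 = 4.
Hasse bound: |4 − (7+1)| = |-4| = 4 ≤ 2√7 ≈ 5.2915 ✓.


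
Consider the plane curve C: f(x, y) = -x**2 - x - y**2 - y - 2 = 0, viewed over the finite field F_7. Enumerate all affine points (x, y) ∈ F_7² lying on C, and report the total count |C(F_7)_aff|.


Affine F_7-points: {(0, 3), (2, 2), (2, 4), (3, 0), (3, 6), (4, 2), (4, 4), (6, 3)}; count = 8.

For each of the 49 pairs (x, y) ∈ F_7², evaluate f(x, y) mod 7. Record the zeros.
  x = 0: [0↦5, 1↦3, 2↦6, 3↦0, 4↦6, 5↦3, 6↦5]  zeros at y ∈ {3}
  x = 1: [0↦3, 1↦1, 2↦4, 3↦5, 4↦4, 5↦1, 6↦3]  zeros at y ∈ ∅
  x = 2: [0↦6, 1↦4, 2↦0, 3↦1, 4↦0, 5↦4, 6↦6]  zeros at y ∈ {2, 4}
  x = 3: [0↦0, 1↦5, 2↦1, 3↦2, 4↦1, 5↦5, 6↦0]  zeros at y ∈ {0, 6}
  x = 4: [0↦6, 1↦4, 2↦0, 3↦1, 4↦0, 5↦4, 6↦6]  zeros at y ∈ {2, 4}
  x = 5: [0↦3, 1↦1, 2↦4, 3↦5, 4↦4, 5↦1, 6↦3]  zeros at y ∈ ∅
  x = 6: [0↦5, 1↦3, 2↦6, 3↦0, 4↦6, 5↦3, 6↦5]  zeros at y ∈ {3}
Collecting zeros: affine points = {(0, 3), (2, 2), (2, 4), (3, 0), (3, 6), (4, 2), (4, 4), (6, 3)}.
Total count |C(F_7)_aff| = 8.


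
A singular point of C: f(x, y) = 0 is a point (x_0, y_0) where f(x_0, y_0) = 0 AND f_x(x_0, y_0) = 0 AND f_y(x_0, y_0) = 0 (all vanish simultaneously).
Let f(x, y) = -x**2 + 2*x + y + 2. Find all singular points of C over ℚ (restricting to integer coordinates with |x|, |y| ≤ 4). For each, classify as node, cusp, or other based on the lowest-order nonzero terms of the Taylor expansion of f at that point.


No singular points in the scanned grid; C is smooth there.

Compute partial derivatives:
  f_x = 2 - 2*x.
  f_y = 1.
f_y = 1 is a nonzero constant, so f_y never vanishes: no point (x, y) can satisfy f = f_x = f_y = 0. In particular no (x, y) ∈ {−4, ..., 4}² is singular; the curve is smooth.


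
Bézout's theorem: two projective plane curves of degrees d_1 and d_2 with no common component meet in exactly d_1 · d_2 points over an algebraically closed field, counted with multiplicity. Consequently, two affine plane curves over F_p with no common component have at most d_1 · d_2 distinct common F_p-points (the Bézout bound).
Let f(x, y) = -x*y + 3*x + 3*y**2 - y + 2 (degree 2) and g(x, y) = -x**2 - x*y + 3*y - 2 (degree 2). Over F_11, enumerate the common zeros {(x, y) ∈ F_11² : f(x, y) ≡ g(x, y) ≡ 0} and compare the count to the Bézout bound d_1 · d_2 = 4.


Common zeros: {(3, 0), (3, 5), (10, 9)}; count = 3; Bézout bound = 4.

deg(f) = 2, deg(g) = 2, so Bézout bound = 4.
Scan x ∈ F_11. For each x, list the y ∈ F_11 with f(x, y) ≡ 0 and those with g(x, y) ≡ 0 (mod 11); the common zeros in that column are the intersection.
  x = 0: f ≡ 0 at y ∈ ∅; g ≡ 0 at y ∈ {8}; common: ∅.
  x = 1: f ≡ 0 at y ∈ ∅; g ≡ 0 at y ∈ {7}; common: ∅.
  x = 2: f ≡ 0 at y ∈ {4, 8}; g ≡ 0 at y ∈ {6}; common: ∅.
  x = 3: f ≡ 0 at y ∈ {0, 5}; g ≡ 0 at y ∈ {0, 1, 2, 3, 4, 5, 6, 7, 8, 9, 10}; common: {0, 5}.
  x = 4: f ≡ 0 at y ∈ {10}; g ≡ 0 at y ∈ {4}; common: ∅.
  x = 5: f ≡ 0 at y ∈ ∅; g ≡ 0 at y ∈ {3}; common: ∅.
  x = 6: f ≡ 0 at y ∈ ∅; g ≡ 0 at y ∈ {2}; common: ∅.
  x = 7: f ≡ 0 at y ∈ ∅; g ≡ 0 at y ∈ {1}; common: ∅.
  x = 8: f ≡ 0 at y ∈ {7}; g ≡ 0 at y ∈ {0}; common: ∅.
  x = 9: f ≡ 0 at y ∈ {1, 6}; g ≡ 0 at y ∈ {10}; common: ∅.
  x = 10: f ≡ 0 at y ∈ {2, 9}; g ≡ 0 at y ∈ {9}; common: {9}.
Collecting: common zeros = {(3, 0), (3, 5), (10, 9)}, so the count is 3.
Comparison with the Bézout bound: 3 ≤ 4 = deg(f)·deg(g), as expected for curves with no common component (the affine F_11-count falls short of the bound because intersections may lie at infinity, over extension fields, or carry multiplicity).


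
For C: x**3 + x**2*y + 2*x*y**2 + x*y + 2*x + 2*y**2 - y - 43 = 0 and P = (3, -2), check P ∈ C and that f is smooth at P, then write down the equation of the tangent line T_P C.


Tangent line at P: 23*x - 21*y - 111 = 0.

Step 1: f(3, -2) = 0, so P lies on C.
Step 2: partial derivatives
  f_x(x, y) = 3*x**2 + 2*x*y + 2*y**2 + y + 2, f_y(x, y) = x**2 + 4*x*y + x + 4*y - 1.
  f_x(P) = 23, f_y(P) = -21 (gradient nonzero, so P is smooth).
Step 3: tangent line at P: 23·(x − 3) + -21·(y − -2) = 0.
Expanding: 23*x - 21*y - 111 = 0.


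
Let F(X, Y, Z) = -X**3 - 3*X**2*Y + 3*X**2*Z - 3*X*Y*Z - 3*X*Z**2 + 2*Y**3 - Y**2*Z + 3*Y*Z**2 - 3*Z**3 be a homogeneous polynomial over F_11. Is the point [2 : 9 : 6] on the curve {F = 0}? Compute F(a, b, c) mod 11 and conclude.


F(2,9,6) ≡ 8 (mod 11); P is NOT on the curve.

Evaluate F(2, 9, 6) term-by-term (mod 11).
  -X**3 ↦ -1·8·1·1 = -8
  -3*X**2*Y ↦ -3·4·9·1 = -108
  3*X**2*Z ↦ 3·4·1·6 = 72
  -3*X*Y*Z ↦ -3·2·9·6 = -324
  -3*X*Z**2 ↦ -3·2·1·36 = -216
  2*Y**3 ↦ 2·1·729·1 = 1458
  -Y**2*Z ↦ -1·1·81·6 = -486
  3*Y*Z**2 ↦ 3·1·9·36 = 972
  -3*Z**3 ↦ -3·1·1·216 = -648
Sum: F(2, 9, 6) = (-8) + (-108) + (72) + (-324) + (-216) + (1458) + (-486) + (972) + (-648) = 712.
Reducing mod 11: 712 ≡ 8 (mod 11).
Since F(a, b, c) ≡ 8 ≠ 0 (mod 11), P does NOT lie on the curve.


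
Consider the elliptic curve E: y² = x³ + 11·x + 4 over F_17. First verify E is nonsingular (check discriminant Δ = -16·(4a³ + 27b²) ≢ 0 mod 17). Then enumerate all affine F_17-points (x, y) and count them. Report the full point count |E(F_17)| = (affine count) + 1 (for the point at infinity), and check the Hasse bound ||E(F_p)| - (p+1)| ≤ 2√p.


Affine points = {(0, 2), (0, 15), (1, 4), (1, 13), (2, 0), (3, 8), (3, 9), (7, 4), (7, 13), (8, 3), (8, 14), (9, 4), (9, 13), (10, 3), (10, 14), (13, 7), (13, 10), (15, 5), (15, 12), (16, 3), (16, 14)}; affine count = 21; |E(F_17)| = 22.

Discriminant check: Δ ∝ 4a³ + 27b² = 4·11³ + 27·4² = 4·1331 + 27·16 ≡ 10 (mod 17). Nonzero ⇒ E is nonsingular.
For each x ∈ F_17, compute rhs = x³ + 11·x + 4 mod 17, then count y ∈ F_17 with y² ≡ rhs.
  x = 0: rhs = 4, matching y values: 2, 15 (2 points).
  x = 1: rhs = 16, matching y values: 4, 13 (2 points).
  x = 2: rhs = 0, matching y values: 0 (1 points).
  x = 3: rhs = 13, matching y values: 8, 9 (2 points).
  x = 4: rhs = 10, matching y values: none (0 points).
  x = 5: rhs = 14, matching y values: none (0 points).
  x = 6: rhs = 14, matching y values: none (0 points).
  x = 7: rhs = 16, matching y values: 4, 13 (2 points).
  x = 8: rhs = 9, matching y values: 3, 14 (2 points).
  x = 9: rhs = 16, matching y values: 4, 13 (2 points).
  x = 10: rhs = 9, matching y values: 3, 14 (2 points).
  x = 11: rhs = 11, matching y values: none (0 points).
  x = 12: rhs = 11, matching y values: none (0 points).
  x = 13: rhs = 15, matching y values: 7, 10 (2 points).
  x = 14: rhs = 12, matching y values: none (0 points).
  x = 15: rhs = 8, matching y values: 5, 12 (2 points).
  x = 16: rhs = 9, matching y values: 3, 14 (2 points).
Total affine count: 21.
Full point count |E(F_17)| = 21 + 1 = 22.
Hasse bound: |22 − (17+1)| = |4| = 4 ≤ 2√17 ≈ 8.2462 ✓.
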